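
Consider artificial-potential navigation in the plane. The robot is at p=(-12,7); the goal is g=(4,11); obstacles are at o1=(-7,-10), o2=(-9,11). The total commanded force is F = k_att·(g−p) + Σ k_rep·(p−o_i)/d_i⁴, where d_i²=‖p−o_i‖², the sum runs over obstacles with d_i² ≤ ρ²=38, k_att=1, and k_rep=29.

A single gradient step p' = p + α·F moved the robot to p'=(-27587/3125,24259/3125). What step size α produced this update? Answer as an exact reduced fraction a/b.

α = 1/5

F_att = 1·(g−p) = 1·(16,4) = (16.0000,4.0000)
o1: d²=314 > ρ²=38 → inactive
o2: d²=25 ≤ ρ²=38; F_rep = 29·(-3,-4)/25² = (-0.1392,-0.1856)
F = F_att + ΣF_rep = (15.8608,3.8144)
Δp = p'−p = (3.1722,0.7629); α = Δx/Fx = (9913/3125) / (9913/625) = 1/5
check: Δy/Fy = (2384/3125) / (2384/625) = 1/5 ✓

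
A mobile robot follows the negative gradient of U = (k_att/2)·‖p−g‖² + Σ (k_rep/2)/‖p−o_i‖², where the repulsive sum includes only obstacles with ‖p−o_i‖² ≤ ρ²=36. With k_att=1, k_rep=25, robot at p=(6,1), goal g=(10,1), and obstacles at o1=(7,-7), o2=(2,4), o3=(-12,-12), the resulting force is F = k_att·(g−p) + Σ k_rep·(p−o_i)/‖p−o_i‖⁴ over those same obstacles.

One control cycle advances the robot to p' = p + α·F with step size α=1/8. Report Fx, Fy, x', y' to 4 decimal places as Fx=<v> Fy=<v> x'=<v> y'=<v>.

F_att = 1·(g−p) = 1·(4,0) = (4.0000,0.0000)
o1: d²=65 > ρ²=36 → inactive
o2: d²=25 ≤ ρ²=36; F_rep = 25·(4,-3)/25² = (0.1600,-0.1200)
o3: d²=493 > ρ²=36 → inactive
F = F_att + ΣF_rep = (4.1600,-0.1200)
p' = p + 1/8·F = (6.5200,0.9850)

Fx=4.1600 Fy=-0.1200 x'=6.5200 y'=0.9850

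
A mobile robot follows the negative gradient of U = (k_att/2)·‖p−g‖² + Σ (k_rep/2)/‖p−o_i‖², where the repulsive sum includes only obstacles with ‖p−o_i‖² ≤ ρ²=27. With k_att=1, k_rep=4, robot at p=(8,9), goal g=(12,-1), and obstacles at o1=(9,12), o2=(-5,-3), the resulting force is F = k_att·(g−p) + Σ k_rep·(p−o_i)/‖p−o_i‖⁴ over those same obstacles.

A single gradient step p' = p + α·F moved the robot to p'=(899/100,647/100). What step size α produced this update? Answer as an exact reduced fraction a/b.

α = 1/4

F_att = 1·(g−p) = 1·(4,-10) = (4.0000,-10.0000)
o1: d²=10 ≤ ρ²=27; F_rep = 4·(-1,-3)/10² = (-0.0400,-0.1200)
o2: d²=313 > ρ²=27 → inactive
F = F_att + ΣF_rep = (3.9600,-10.1200)
Δp = p'−p = (0.9900,-2.5300); α = Δx/Fx = (99/100) / (99/25) = 1/4
check: Δy/Fy = (-253/100) / (-253/25) = 1/4 ✓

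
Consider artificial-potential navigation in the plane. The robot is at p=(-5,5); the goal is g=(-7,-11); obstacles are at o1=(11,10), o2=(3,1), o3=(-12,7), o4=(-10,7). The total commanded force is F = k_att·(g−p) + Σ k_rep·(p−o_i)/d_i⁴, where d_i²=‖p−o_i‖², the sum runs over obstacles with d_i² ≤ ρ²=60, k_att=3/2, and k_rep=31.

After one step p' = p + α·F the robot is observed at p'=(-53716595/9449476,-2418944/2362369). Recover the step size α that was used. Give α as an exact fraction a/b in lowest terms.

α = 1/4

F_att = 3/2·(g−p) = 3/2·(-2,-16) = (-3.0000,-24.0000)
o1: d²=281 > ρ²=60 → inactive
o2: d²=80 > ρ²=60 → inactive
o3: d²=53 ≤ ρ²=60; F_rep = 31·(7,-2)/53² = (0.0773,-0.0221)
o4: d²=29 ≤ ρ²=60; F_rep = 31·(5,-2)/29² = (0.1843,-0.0737)
F = F_att + ΣF_rep = (-2.7384,-24.0958)
Δp = p'−p = (-0.6846,-6.0239); α = Δx/Fx = (-6469215/9449476) / (-6469215/2362369) = 1/4
check: Δy/Fy = (-14230789/2362369) / (-56923156/2362369) = 1/4 ✓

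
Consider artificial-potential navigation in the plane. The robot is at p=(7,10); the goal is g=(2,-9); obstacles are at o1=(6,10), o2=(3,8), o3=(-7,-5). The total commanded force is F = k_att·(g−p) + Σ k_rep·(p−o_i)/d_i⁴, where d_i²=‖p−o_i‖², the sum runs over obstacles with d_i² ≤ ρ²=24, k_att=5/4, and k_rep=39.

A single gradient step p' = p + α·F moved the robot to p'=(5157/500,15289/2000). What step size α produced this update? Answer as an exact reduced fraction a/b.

α = 1/10

F_att = 5/4·(g−p) = 5/4·(-5,-19) = (-6.2500,-23.7500)
o1: d²=1 ≤ ρ²=24; F_rep = 39·(1,0)/1² = (39.0000,0.0000)
o2: d²=20 ≤ ρ²=24; F_rep = 39·(4,2)/20² = (0.3900,0.1950)
o3: d²=421 > ρ²=24 → inactive
F = F_att + ΣF_rep = (33.1400,-23.5550)
Δp = p'−p = (3.3140,-2.3555); α = Δx/Fx = (1657/500) / (1657/50) = 1/10
check: Δy/Fy = (-4711/2000) / (-4711/200) = 1/10 ✓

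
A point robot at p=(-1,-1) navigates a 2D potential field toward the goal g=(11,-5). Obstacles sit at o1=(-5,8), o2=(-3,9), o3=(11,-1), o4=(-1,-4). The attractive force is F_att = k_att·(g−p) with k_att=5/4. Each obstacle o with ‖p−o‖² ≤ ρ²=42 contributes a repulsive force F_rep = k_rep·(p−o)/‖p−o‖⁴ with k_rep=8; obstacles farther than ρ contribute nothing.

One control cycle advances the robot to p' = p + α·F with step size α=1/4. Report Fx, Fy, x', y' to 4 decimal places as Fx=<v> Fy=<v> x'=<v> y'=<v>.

F_att = 5/4·(g−p) = 5/4·(12,-4) = (15.0000,-5.0000)
o1: d²=97 > ρ²=42 → inactive
o2: d²=104 > ρ²=42 → inactive
o3: d²=144 > ρ²=42 → inactive
o4: d²=9 ≤ ρ²=42; F_rep = 8·(0,3)/9² = (0.0000,0.2963)
F = F_att + ΣF_rep = (15.0000,-4.7037)
p' = p + 1/4·F = (2.7500,-2.1759)

Fx=15.0000 Fy=-4.7037 x'=2.7500 y'=-2.1759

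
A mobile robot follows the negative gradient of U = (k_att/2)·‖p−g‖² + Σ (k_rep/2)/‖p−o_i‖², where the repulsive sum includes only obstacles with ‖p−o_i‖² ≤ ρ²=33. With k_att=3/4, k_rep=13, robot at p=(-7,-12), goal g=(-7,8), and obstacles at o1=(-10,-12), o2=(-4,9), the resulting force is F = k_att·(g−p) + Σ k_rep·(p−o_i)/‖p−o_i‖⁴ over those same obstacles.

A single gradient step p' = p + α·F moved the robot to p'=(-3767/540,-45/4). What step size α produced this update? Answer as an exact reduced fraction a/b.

α = 1/20

F_att = 3/4·(g−p) = 3/4·(0,20) = (0.0000,15.0000)
o1: d²=9 ≤ ρ²=33; F_rep = 13·(3,0)/9² = (0.4815,0.0000)
o2: d²=450 > ρ²=33 → inactive
F = F_att + ΣF_rep = (0.4815,15.0000)
Δp = p'−p = (0.0241,0.7500); α = Δx/Fx = (13/540) / (13/27) = 1/20
check: Δy/Fy = (3/4) / (15) = 1/20 ✓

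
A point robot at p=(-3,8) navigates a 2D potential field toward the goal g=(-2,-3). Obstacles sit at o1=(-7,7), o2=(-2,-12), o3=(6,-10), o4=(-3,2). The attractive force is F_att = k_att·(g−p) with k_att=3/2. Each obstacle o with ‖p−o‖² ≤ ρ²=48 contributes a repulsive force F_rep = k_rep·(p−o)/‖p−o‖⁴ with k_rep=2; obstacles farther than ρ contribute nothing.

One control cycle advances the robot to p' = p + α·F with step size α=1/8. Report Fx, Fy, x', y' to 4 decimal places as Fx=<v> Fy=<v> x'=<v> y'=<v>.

F_att = 3/2·(g−p) = 3/2·(1,-11) = (1.5000,-16.5000)
o1: d²=17 ≤ ρ²=48; F_rep = 2·(4,1)/17² = (0.0277,0.0069)
o2: d²=401 > ρ²=48 → inactive
o3: d²=405 > ρ²=48 → inactive
o4: d²=36 ≤ ρ²=48; F_rep = 2·(0,6)/36² = (0.0000,0.0093)
F = F_att + ΣF_rep = (1.5277,-16.4838)
p' = p + 1/8·F = (-2.8090,5.9395)

Fx=1.5277 Fy=-16.4838 x'=-2.8090 y'=5.9395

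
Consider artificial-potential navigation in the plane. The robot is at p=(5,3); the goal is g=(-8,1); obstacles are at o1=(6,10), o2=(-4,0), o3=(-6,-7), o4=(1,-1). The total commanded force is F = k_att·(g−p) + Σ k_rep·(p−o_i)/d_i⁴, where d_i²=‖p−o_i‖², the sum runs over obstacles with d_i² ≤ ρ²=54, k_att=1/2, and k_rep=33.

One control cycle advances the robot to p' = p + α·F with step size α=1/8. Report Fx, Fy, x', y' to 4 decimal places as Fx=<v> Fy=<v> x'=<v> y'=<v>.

Fx=-6.3843 Fy=-0.9635 x'=4.2020 y'=2.8796

F_att = 1/2·(g−p) = 1/2·(-13,-2) = (-6.5000,-1.0000)
o1: d²=50 ≤ ρ²=54; F_rep = 33·(-1,-7)/50² = (-0.0132,-0.0924)
o2: d²=90 > ρ²=54 → inactive
o3: d²=221 > ρ²=54 → inactive
o4: d²=32 ≤ ρ²=54; F_rep = 33·(4,4)/32² = (0.1289,0.1289)
F = F_att + ΣF_rep = (-6.3843,-0.9635)
p' = p + 1/8·F = (4.2020,2.8796)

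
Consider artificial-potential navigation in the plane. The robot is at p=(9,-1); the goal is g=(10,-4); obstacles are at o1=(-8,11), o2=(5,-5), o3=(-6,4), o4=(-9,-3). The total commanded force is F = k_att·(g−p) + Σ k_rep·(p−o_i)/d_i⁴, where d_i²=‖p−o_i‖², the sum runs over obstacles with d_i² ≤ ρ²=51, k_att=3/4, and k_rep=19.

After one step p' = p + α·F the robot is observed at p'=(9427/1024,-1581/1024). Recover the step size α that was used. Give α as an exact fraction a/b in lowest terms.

α = 1/4

F_att = 3/4·(g−p) = 3/4·(1,-3) = (0.7500,-2.2500)
o1: d²=433 > ρ²=51 → inactive
o2: d²=32 ≤ ρ²=51; F_rep = 19·(4,4)/32² = (0.0742,0.0742)
o3: d²=250 > ρ²=51 → inactive
o4: d²=328 > ρ²=51 → inactive
F = F_att + ΣF_rep = (0.8242,-2.1758)
Δp = p'−p = (0.2061,-0.5439); α = Δx/Fx = (211/1024) / (211/256) = 1/4
check: Δy/Fy = (-557/1024) / (-557/256) = 1/4 ✓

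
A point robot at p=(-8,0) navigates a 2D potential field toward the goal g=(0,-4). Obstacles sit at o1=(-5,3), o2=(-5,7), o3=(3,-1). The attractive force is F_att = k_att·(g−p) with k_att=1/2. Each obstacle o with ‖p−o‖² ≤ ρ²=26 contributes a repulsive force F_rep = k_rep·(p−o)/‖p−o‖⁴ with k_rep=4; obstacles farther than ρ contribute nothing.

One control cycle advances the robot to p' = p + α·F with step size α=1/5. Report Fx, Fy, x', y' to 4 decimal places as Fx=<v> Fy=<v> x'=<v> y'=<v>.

Fx=3.9630 Fy=-2.0370 x'=-7.2074 y'=-0.4074

F_att = 1/2·(g−p) = 1/2·(8,-4) = (4.0000,-2.0000)
o1: d²=18 ≤ ρ²=26; F_rep = 4·(-3,-3)/18² = (-0.0370,-0.0370)
o2: d²=58 > ρ²=26 → inactive
o3: d²=122 > ρ²=26 → inactive
F = F_att + ΣF_rep = (3.9630,-2.0370)
p' = p + 1/5·F = (-7.2074,-0.4074)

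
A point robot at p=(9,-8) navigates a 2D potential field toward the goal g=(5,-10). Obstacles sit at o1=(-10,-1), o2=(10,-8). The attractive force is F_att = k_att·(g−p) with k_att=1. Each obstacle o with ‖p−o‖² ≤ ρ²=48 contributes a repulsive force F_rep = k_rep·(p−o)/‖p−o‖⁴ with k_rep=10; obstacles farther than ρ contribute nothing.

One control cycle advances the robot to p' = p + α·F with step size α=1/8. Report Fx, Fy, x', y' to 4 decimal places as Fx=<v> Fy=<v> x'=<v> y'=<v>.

F_att = 1·(g−p) = 1·(-4,-2) = (-4.0000,-2.0000)
o1: d²=410 > ρ²=48 → inactive
o2: d²=1 ≤ ρ²=48; F_rep = 10·(-1,0)/1² = (-10.0000,0.0000)
F = F_att + ΣF_rep = (-14.0000,-2.0000)
p' = p + 1/8·F = (7.2500,-8.2500)

Fx=-14.0000 Fy=-2.0000 x'=7.2500 y'=-8.2500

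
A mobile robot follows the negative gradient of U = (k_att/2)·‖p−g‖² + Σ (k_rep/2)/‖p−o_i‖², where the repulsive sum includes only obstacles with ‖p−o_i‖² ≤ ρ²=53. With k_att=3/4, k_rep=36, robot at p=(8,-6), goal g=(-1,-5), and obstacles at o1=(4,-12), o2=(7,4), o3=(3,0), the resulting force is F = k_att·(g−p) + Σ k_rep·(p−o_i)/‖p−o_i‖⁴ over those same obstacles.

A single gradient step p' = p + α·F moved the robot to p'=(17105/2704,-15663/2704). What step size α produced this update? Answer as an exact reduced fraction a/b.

α = 1/4

F_att = 3/4·(g−p) = 3/4·(-9,1) = (-6.7500,0.7500)
o1: d²=52 ≤ ρ²=53; F_rep = 36·(4,6)/52² = (0.0533,0.0799)
o2: d²=101 > ρ²=53 → inactive
o3: d²=61 > ρ²=53 → inactive
F = F_att + ΣF_rep = (-6.6967,0.8299)
Δp = p'−p = (-1.6742,0.2075); α = Δx/Fx = (-4527/2704) / (-4527/676) = 1/4
check: Δy/Fy = (561/2704) / (561/676) = 1/4 ✓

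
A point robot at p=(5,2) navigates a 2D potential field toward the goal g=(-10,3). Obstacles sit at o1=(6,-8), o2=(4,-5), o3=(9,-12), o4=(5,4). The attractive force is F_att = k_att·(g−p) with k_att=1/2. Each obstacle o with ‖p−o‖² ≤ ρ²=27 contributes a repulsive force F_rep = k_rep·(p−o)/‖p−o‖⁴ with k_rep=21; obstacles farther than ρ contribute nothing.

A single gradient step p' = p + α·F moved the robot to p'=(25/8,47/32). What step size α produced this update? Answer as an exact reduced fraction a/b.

α = 1/4

F_att = 1/2·(g−p) = 1/2·(-15,1) = (-7.5000,0.5000)
o1: d²=101 > ρ²=27 → inactive
o2: d²=50 > ρ²=27 → inactive
o3: d²=212 > ρ²=27 → inactive
o4: d²=4 ≤ ρ²=27; F_rep = 21·(0,-2)/4² = (0.0000,-2.6250)
F = F_att + ΣF_rep = (-7.5000,-2.1250)
Δp = p'−p = (-1.8750,-0.5312); α = Δx/Fx = (-15/8) / (-15/2) = 1/4
check: Δy/Fy = (-17/32) / (-17/8) = 1/4 ✓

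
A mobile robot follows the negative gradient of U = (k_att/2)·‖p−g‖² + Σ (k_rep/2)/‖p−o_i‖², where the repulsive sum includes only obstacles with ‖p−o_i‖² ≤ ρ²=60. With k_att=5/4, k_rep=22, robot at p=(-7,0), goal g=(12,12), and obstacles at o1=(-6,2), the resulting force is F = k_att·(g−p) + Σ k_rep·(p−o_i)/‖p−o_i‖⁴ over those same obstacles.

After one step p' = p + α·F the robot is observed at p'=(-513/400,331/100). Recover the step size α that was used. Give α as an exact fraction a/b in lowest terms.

α = 1/4

F_att = 5/4·(g−p) = 5/4·(19,12) = (23.7500,15.0000)
o1: d²=5 ≤ ρ²=60; F_rep = 22·(-1,-2)/5² = (-0.8800,-1.7600)
F = F_att + ΣF_rep = (22.8700,13.2400)
Δp = p'−p = (5.7175,3.3100); α = Δx/Fx = (2287/400) / (2287/100) = 1/4
check: Δy/Fy = (331/100) / (331/25) = 1/4 ✓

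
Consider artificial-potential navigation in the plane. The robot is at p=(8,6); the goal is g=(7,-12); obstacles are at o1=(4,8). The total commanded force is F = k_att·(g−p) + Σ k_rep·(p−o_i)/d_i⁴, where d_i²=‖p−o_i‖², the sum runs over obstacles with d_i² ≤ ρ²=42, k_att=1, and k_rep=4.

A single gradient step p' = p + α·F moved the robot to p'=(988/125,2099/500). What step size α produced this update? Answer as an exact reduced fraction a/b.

α = 1/10

F_att = 1·(g−p) = 1·(-1,-18) = (-1.0000,-18.0000)
o1: d²=20 ≤ ρ²=42; F_rep = 4·(4,-2)/20² = (0.0400,-0.0200)
F = F_att + ΣF_rep = (-0.9600,-18.0200)
Δp = p'−p = (-0.0960,-1.8020); α = Δx/Fx = (-12/125) / (-24/25) = 1/10
check: Δy/Fy = (-901/500) / (-901/50) = 1/10 ✓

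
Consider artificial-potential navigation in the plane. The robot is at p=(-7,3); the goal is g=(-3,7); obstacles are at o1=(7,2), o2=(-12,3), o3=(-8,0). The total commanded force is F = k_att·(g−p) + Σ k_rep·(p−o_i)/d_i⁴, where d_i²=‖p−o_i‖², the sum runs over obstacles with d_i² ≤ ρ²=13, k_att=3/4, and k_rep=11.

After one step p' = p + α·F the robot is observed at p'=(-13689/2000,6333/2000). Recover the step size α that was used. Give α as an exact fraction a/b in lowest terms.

α = 1/20

F_att = 3/4·(g−p) = 3/4·(4,4) = (3.0000,3.0000)
o1: d²=197 > ρ²=13 → inactive
o2: d²=25 > ρ²=13 → inactive
o3: d²=10 ≤ ρ²=13; F_rep = 11·(1,3)/10² = (0.1100,0.3300)
F = F_att + ΣF_rep = (3.1100,3.3300)
Δp = p'−p = (0.1555,0.1665); α = Δx/Fx = (311/2000) / (311/100) = 1/20
check: Δy/Fy = (333/2000) / (333/100) = 1/20 ✓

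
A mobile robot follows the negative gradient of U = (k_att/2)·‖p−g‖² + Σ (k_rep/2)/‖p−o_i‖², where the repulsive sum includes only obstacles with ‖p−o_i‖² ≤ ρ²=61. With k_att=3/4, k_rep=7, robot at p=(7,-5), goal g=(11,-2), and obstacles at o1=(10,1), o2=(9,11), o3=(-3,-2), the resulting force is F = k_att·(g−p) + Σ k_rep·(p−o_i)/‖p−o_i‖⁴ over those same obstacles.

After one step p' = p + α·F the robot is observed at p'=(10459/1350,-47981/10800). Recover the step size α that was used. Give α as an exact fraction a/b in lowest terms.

F_att = 3/4·(g−p) = 3/4·(4,3) = (3.0000,2.2500)
o1: d²=45 ≤ ρ²=61; F_rep = 7·(-3,-6)/45² = (-0.0104,-0.0207)
o2: d²=260 > ρ²=61 → inactive
o3: d²=109 > ρ²=61 → inactive
F = F_att + ΣF_rep = (2.9896,2.2293)
Δp = p'−p = (0.7474,0.5573); α = Δx/Fx = (1009/1350) / (2018/675) = 1/4
check: Δy/Fy = (6019/10800) / (6019/2700) = 1/4 ✓

α = 1/4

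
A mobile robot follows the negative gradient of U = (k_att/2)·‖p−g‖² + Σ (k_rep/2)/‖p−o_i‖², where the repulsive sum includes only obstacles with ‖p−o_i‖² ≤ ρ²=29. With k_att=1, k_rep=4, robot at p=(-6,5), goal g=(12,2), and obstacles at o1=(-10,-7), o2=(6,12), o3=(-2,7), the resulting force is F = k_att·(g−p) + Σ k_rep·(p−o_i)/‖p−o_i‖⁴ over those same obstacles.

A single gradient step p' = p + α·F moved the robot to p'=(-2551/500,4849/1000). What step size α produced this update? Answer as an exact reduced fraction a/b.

α = 1/20

F_att = 1·(g−p) = 1·(18,-3) = (18.0000,-3.0000)
o1: d²=160 > ρ²=29 → inactive
o2: d²=193 > ρ²=29 → inactive
o3: d²=20 ≤ ρ²=29; F_rep = 4·(-4,-2)/20² = (-0.0400,-0.0200)
F = F_att + ΣF_rep = (17.9600,-3.0200)
Δp = p'−p = (0.8980,-0.1510); α = Δx/Fx = (449/500) / (449/25) = 1/20
check: Δy/Fy = (-151/1000) / (-151/50) = 1/20 ✓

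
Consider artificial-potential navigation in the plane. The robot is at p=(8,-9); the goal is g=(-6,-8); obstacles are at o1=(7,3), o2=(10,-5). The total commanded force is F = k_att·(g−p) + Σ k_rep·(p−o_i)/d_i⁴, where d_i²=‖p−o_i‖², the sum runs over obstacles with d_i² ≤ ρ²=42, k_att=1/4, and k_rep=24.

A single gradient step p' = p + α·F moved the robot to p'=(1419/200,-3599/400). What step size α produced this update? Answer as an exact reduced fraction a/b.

F_att = 1/4·(g−p) = 1/4·(-14,1) = (-3.5000,0.2500)
o1: d²=145 > ρ²=42 → inactive
o2: d²=20 ≤ ρ²=42; F_rep = 24·(-2,-4)/20² = (-0.1200,-0.2400)
F = F_att + ΣF_rep = (-3.6200,0.0100)
Δp = p'−p = (-0.9050,0.0025); α = Δx/Fx = (-181/200) / (-181/50) = 1/4
check: Δy/Fy = (1/400) / (1/100) = 1/4 ✓

α = 1/4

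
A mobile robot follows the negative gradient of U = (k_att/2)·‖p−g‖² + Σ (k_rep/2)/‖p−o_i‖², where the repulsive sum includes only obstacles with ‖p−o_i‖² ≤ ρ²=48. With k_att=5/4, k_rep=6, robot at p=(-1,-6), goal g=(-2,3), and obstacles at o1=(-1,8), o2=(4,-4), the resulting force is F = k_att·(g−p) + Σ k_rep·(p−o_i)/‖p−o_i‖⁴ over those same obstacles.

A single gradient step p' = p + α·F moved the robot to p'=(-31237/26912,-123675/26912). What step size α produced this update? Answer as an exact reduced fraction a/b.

F_att = 5/4·(g−p) = 5/4·(-1,9) = (-1.2500,11.2500)
o1: d²=196 > ρ²=48 → inactive
o2: d²=29 ≤ ρ²=48; F_rep = 6·(-5,-2)/29² = (-0.0357,-0.0143)
F = F_att + ΣF_rep = (-1.2857,11.2357)
Δp = p'−p = (-0.1607,1.4045); α = Δx/Fx = (-4325/26912) / (-4325/3364) = 1/8
check: Δy/Fy = (37797/26912) / (37797/3364) = 1/8 ✓

α = 1/8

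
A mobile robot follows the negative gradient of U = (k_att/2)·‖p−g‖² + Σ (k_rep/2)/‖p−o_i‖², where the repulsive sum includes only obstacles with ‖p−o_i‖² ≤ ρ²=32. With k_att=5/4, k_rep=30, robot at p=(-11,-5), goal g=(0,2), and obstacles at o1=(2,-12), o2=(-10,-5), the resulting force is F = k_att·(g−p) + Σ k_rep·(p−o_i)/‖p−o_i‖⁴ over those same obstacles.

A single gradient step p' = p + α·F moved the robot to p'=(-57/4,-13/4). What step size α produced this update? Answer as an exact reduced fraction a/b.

F_att = 5/4·(g−p) = 5/4·(11,7) = (13.7500,8.7500)
o1: d²=218 > ρ²=32 → inactive
o2: d²=1 ≤ ρ²=32; F_rep = 30·(-1,0)/1² = (-30.0000,0.0000)
F = F_att + ΣF_rep = (-16.2500,8.7500)
Δp = p'−p = (-3.2500,1.7500); α = Δx/Fx = (-13/4) / (-65/4) = 1/5
check: Δy/Fy = (7/4) / (35/4) = 1/5 ✓

α = 1/5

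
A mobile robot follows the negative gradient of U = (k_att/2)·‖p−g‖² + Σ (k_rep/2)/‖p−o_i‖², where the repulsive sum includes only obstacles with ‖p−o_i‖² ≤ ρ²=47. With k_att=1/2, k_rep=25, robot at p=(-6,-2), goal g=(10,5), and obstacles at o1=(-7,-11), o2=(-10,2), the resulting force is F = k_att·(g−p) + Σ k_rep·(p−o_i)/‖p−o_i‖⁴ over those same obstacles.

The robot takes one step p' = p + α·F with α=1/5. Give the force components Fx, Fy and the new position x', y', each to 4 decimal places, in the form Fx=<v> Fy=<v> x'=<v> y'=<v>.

F_att = 1/2·(g−p) = 1/2·(16,7) = (8.0000,3.5000)
o1: d²=82 > ρ²=47 → inactive
o2: d²=32 ≤ ρ²=47; F_rep = 25·(4,-4)/32² = (0.0977,-0.0977)
F = F_att + ΣF_rep = (8.0977,3.4023)
p' = p + 1/5·F = (-4.3805,-1.3195)

Fx=8.0977 Fy=3.4023 x'=-4.3805 y'=-1.3195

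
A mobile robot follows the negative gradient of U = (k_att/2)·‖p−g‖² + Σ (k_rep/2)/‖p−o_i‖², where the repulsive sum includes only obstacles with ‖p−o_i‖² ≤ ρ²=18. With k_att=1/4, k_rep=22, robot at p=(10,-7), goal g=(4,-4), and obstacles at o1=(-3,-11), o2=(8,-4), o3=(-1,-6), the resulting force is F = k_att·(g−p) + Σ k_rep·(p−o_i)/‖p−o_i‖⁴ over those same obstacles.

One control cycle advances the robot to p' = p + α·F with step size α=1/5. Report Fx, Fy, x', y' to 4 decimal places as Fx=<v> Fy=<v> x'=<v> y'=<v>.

Fx=-1.2396 Fy=0.3595 x'=9.7521 y'=-6.9281

F_att = 1/4·(g−p) = 1/4·(-6,3) = (-1.5000,0.7500)
o1: d²=185 > ρ²=18 → inactive
o2: d²=13 ≤ ρ²=18; F_rep = 22·(2,-3)/13² = (0.2604,-0.3905)
o3: d²=122 > ρ²=18 → inactive
F = F_att + ΣF_rep = (-1.2396,0.3595)
p' = p + 1/5·F = (9.7521,-6.9281)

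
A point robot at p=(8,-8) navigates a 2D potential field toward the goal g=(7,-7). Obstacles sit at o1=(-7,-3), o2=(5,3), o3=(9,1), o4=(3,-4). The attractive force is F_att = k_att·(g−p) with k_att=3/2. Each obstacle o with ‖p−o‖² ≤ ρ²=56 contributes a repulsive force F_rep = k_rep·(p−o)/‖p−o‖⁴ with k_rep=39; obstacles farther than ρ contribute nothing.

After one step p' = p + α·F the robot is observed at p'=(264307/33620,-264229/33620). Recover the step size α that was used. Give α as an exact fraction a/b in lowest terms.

F_att = 3/2·(g−p) = 3/2·(-1,1) = (-1.5000,1.5000)
o1: d²=250 > ρ²=56 → inactive
o2: d²=130 > ρ²=56 → inactive
o3: d²=82 > ρ²=56 → inactive
o4: d²=41 ≤ ρ²=56; F_rep = 39·(5,-4)/41² = (0.1160,-0.0928)
F = F_att + ΣF_rep = (-1.3840,1.4072)
Δp = p'−p = (-0.1384,0.1407); α = Δx/Fx = (-4653/33620) / (-4653/3362) = 1/10
check: Δy/Fy = (4731/33620) / (4731/3362) = 1/10 ✓

α = 1/10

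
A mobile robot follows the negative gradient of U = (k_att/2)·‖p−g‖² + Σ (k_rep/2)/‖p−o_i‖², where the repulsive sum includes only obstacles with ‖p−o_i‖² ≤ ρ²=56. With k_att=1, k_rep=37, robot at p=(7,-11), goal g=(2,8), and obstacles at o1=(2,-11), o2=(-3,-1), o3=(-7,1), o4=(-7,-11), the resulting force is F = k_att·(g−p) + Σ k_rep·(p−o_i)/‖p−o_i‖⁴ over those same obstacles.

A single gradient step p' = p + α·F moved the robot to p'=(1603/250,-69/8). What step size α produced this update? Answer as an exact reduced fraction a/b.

F_att = 1·(g−p) = 1·(-5,19) = (-5.0000,19.0000)
o1: d²=25 ≤ ρ²=56; F_rep = 37·(5,0)/25² = (0.2960,0.0000)
o2: d²=200 > ρ²=56 → inactive
o3: d²=340 > ρ²=56 → inactive
o4: d²=196 > ρ²=56 → inactive
F = F_att + ΣF_rep = (-4.7040,19.0000)
Δp = p'−p = (-0.5880,2.3750); α = Δx/Fx = (-147/250) / (-588/125) = 1/8
check: Δy/Fy = (19/8) / (19) = 1/8 ✓

α = 1/8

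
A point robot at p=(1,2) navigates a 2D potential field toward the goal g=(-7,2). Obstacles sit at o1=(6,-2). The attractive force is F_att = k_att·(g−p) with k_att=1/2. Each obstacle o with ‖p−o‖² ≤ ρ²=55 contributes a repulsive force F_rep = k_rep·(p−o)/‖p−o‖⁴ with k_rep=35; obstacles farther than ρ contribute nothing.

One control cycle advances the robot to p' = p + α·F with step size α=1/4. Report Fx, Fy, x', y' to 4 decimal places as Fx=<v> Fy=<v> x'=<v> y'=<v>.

Fx=-4.1041 Fy=0.0833 x'=-0.0260 y'=2.0208

F_att = 1/2·(g−p) = 1/2·(-8,0) = (-4.0000,0.0000)
o1: d²=41 ≤ ρ²=55; F_rep = 35·(-5,4)/41² = (-0.1041,0.0833)
F = F_att + ΣF_rep = (-4.1041,0.0833)
p' = p + 1/4·F = (-0.0260,2.0208)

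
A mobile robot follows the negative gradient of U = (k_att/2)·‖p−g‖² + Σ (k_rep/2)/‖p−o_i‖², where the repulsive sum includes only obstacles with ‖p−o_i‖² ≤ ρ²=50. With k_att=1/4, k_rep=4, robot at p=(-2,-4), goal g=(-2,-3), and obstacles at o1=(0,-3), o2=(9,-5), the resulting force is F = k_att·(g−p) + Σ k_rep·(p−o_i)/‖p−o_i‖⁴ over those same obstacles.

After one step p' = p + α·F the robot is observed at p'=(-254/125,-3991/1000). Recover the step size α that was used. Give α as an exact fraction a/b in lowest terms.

F_att = 1/4·(g−p) = 1/4·(0,1) = (0.0000,0.2500)
o1: d²=5 ≤ ρ²=50; F_rep = 4·(-2,-1)/5² = (-0.3200,-0.1600)
o2: d²=122 > ρ²=50 → inactive
F = F_att + ΣF_rep = (-0.3200,0.0900)
Δp = p'−p = (-0.0320,0.0090); α = Δx/Fx = (-4/125) / (-8/25) = 1/10
check: Δy/Fy = (9/1000) / (9/100) = 1/10 ✓

α = 1/10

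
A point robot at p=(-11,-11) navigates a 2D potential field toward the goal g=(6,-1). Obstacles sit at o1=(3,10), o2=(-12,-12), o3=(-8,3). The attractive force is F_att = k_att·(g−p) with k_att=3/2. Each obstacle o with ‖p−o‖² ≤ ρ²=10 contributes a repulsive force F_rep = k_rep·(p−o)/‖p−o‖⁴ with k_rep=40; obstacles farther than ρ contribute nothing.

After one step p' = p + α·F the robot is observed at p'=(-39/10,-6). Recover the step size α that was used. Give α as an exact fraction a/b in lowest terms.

α = 1/5

F_att = 3/2·(g−p) = 3/2·(17,10) = (25.5000,15.0000)
o1: d²=637 > ρ²=10 → inactive
o2: d²=2 ≤ ρ²=10; F_rep = 40·(1,1)/2² = (10.0000,10.0000)
o3: d²=205 > ρ²=10 → inactive
F = F_att + ΣF_rep = (35.5000,25.0000)
Δp = p'−p = (7.1000,5.0000); α = Δx/Fx = (71/10) / (71/2) = 1/5
check: Δy/Fy = (5) / (25) = 1/5 ✓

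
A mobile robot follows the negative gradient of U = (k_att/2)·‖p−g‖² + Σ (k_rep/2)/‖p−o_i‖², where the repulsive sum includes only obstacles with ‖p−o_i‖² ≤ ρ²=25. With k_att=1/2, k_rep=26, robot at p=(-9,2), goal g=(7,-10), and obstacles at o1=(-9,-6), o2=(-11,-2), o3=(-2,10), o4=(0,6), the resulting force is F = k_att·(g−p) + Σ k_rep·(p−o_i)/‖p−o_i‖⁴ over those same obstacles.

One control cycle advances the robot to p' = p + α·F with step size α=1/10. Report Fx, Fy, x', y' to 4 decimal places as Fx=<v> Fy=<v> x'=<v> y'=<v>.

Fx=8.1300 Fy=-5.7400 x'=-8.1870 y'=1.4260

F_att = 1/2·(g−p) = 1/2·(16,-12) = (8.0000,-6.0000)
o1: d²=64 > ρ²=25 → inactive
o2: d²=20 ≤ ρ²=25; F_rep = 26·(2,4)/20² = (0.1300,0.2600)
o3: d²=113 > ρ²=25 → inactive
o4: d²=97 > ρ²=25 → inactive
F = F_att + ΣF_rep = (8.1300,-5.7400)
p' = p + 1/10·F = (-8.1870,1.4260)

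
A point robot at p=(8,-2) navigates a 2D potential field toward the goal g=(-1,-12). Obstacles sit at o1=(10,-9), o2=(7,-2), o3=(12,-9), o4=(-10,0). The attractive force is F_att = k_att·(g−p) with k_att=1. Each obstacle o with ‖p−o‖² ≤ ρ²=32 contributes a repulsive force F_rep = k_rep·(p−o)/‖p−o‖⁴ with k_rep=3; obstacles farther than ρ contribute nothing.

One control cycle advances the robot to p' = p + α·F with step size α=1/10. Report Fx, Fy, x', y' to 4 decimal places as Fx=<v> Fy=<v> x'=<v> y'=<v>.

F_att = 1·(g−p) = 1·(-9,-10) = (-9.0000,-10.0000)
o1: d²=53 > ρ²=32 → inactive
o2: d²=1 ≤ ρ²=32; F_rep = 3·(1,0)/1² = (3.0000,0.0000)
o3: d²=65 > ρ²=32 → inactive
o4: d²=328 > ρ²=32 → inactive
F = F_att + ΣF_rep = (-6.0000,-10.0000)
p' = p + 1/10·F = (7.4000,-3.0000)

Fx=-6.0000 Fy=-10.0000 x'=7.4000 y'=-3.0000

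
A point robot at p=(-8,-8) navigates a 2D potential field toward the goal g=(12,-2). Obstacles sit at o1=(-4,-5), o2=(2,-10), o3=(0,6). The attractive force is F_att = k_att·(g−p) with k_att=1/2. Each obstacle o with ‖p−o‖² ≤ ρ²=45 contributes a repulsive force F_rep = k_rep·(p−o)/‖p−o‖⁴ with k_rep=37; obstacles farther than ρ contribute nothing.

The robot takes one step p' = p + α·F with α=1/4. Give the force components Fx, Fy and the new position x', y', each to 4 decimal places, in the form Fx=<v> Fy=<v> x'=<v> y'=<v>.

F_att = 1/2·(g−p) = 1/2·(20,6) = (10.0000,3.0000)
o1: d²=25 ≤ ρ²=45; F_rep = 37·(-4,-3)/25² = (-0.2368,-0.1776)
o2: d²=104 > ρ²=45 → inactive
o3: d²=260 > ρ²=45 → inactive
F = F_att + ΣF_rep = (9.7632,2.8224)
p' = p + 1/4·F = (-5.5592,-7.2944)

Fx=9.7632 Fy=2.8224 x'=-5.5592 y'=-7.2944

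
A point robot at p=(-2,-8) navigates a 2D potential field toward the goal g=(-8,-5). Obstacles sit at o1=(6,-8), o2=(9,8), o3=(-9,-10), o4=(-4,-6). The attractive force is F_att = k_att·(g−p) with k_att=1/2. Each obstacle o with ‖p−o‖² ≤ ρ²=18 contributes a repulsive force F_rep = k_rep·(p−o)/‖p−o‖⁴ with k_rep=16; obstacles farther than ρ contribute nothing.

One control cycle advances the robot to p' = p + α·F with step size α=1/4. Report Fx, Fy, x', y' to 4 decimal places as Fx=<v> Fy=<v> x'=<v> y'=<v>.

F_att = 1/2·(g−p) = 1/2·(-6,3) = (-3.0000,1.5000)
o1: d²=64 > ρ²=18 → inactive
o2: d²=377 > ρ²=18 → inactive
o3: d²=53 > ρ²=18 → inactive
o4: d²=8 ≤ ρ²=18; F_rep = 16·(2,-2)/8² = (0.5000,-0.5000)
F = F_att + ΣF_rep = (-2.5000,1.0000)
p' = p + 1/4·F = (-2.6250,-7.7500)

Fx=-2.5000 Fy=1.0000 x'=-2.6250 y'=-7.7500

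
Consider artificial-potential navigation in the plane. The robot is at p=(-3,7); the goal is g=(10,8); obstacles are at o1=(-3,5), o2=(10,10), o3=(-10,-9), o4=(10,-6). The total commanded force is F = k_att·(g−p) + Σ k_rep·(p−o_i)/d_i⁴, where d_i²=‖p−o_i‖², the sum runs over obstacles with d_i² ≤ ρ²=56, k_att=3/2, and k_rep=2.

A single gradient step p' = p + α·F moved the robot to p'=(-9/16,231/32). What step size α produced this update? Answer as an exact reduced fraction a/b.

F_att = 3/2·(g−p) = 3/2·(13,1) = (19.5000,1.5000)
o1: d²=4 ≤ ρ²=56; F_rep = 2·(0,2)/4² = (0.0000,0.2500)
o2: d²=178 > ρ²=56 → inactive
o3: d²=305 > ρ²=56 → inactive
o4: d²=338 > ρ²=56 → inactive
F = F_att + ΣF_rep = (19.5000,1.7500)
Δp = p'−p = (2.4375,0.2188); α = Δx/Fx = (39/16) / (39/2) = 1/8
check: Δy/Fy = (7/32) / (7/4) = 1/8 ✓

α = 1/8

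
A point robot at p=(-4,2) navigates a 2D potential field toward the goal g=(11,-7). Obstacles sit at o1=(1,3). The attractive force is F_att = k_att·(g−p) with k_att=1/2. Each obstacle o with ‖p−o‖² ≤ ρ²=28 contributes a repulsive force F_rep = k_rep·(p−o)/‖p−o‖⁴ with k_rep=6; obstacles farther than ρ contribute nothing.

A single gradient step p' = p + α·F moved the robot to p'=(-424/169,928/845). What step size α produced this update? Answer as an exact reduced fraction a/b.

α = 1/5

F_att = 1/2·(g−p) = 1/2·(15,-9) = (7.5000,-4.5000)
o1: d²=26 ≤ ρ²=28; F_rep = 6·(-5,-1)/26² = (-0.0444,-0.0089)
F = F_att + ΣF_rep = (7.4556,-4.5089)
Δp = p'−p = (1.4911,-0.9018); α = Δx/Fx = (252/169) / (1260/169) = 1/5
check: Δy/Fy = (-762/845) / (-762/169) = 1/5 ✓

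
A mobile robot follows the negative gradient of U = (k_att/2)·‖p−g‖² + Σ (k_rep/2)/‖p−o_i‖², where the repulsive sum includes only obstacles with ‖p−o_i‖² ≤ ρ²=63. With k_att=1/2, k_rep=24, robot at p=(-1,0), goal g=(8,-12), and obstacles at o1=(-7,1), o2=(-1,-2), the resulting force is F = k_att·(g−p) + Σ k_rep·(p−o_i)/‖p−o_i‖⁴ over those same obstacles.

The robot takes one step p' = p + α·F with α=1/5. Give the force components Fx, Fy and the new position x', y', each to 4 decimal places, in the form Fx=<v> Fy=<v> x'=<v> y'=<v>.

F_att = 1/2·(g−p) = 1/2·(9,-12) = (4.5000,-6.0000)
o1: d²=37 ≤ ρ²=63; F_rep = 24·(6,-1)/37² = (0.1052,-0.0175)
o2: d²=4 ≤ ρ²=63; F_rep = 24·(0,2)/4² = (0.0000,3.0000)
F = F_att + ΣF_rep = (4.6052,-3.0175)
p' = p + 1/5·F = (-0.0790,-0.6035)

Fx=4.6052 Fy=-3.0175 x'=-0.0790 y'=-0.6035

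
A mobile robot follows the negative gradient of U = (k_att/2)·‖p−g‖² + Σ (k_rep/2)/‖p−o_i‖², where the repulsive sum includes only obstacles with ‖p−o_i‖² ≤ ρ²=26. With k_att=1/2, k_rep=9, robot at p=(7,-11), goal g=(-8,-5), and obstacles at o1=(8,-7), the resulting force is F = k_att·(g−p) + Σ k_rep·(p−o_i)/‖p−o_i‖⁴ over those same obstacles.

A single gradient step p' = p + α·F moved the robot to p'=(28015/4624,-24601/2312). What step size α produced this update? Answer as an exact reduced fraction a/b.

α = 1/8

F_att = 1/2·(g−p) = 1/2·(-15,6) = (-7.5000,3.0000)
o1: d²=17 ≤ ρ²=26; F_rep = 9·(-1,-4)/17² = (-0.0311,-0.1246)
F = F_att + ΣF_rep = (-7.5311,2.8754)
Δp = p'−p = (-0.9414,0.3594); α = Δx/Fx = (-4353/4624) / (-4353/578) = 1/8
check: Δy/Fy = (831/2312) / (831/289) = 1/8 ✓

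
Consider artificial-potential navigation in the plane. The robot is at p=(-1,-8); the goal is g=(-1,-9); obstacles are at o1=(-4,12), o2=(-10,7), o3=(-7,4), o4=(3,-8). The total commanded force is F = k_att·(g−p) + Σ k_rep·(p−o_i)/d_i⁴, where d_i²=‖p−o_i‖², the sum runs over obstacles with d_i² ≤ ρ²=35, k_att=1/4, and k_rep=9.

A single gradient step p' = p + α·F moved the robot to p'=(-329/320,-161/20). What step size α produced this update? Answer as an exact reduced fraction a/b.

F_att = 1/4·(g−p) = 1/4·(0,-1) = (0.0000,-0.2500)
o1: d²=409 > ρ²=35 → inactive
o2: d²=306 > ρ²=35 → inactive
o3: d²=180 > ρ²=35 → inactive
o4: d²=16 ≤ ρ²=35; F_rep = 9·(-4,0)/16² = (-0.1406,0.0000)
F = F_att + ΣF_rep = (-0.1406,-0.2500)
Δp = p'−p = (-0.0281,-0.0500); α = Δx/Fx = (-9/320) / (-9/64) = 1/5
check: Δy/Fy = (-1/20) / (-1/4) = 1/5 ✓

α = 1/5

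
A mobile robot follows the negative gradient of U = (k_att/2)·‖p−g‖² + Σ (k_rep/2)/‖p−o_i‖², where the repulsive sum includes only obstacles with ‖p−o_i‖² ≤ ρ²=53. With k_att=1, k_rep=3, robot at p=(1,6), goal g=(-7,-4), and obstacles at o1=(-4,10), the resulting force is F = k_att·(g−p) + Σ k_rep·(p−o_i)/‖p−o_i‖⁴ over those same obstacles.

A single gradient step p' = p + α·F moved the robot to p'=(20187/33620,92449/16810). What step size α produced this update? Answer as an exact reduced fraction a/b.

F_att = 1·(g−p) = 1·(-8,-10) = (-8.0000,-10.0000)
o1: d²=41 ≤ ρ²=53; F_rep = 3·(5,-4)/41² = (0.0089,-0.0071)
F = F_att + ΣF_rep = (-7.9911,-10.0071)
Δp = p'−p = (-0.3996,-0.5004); α = Δx/Fx = (-13433/33620) / (-13433/1681) = 1/20
check: Δy/Fy = (-8411/16810) / (-16822/1681) = 1/20 ✓

α = 1/20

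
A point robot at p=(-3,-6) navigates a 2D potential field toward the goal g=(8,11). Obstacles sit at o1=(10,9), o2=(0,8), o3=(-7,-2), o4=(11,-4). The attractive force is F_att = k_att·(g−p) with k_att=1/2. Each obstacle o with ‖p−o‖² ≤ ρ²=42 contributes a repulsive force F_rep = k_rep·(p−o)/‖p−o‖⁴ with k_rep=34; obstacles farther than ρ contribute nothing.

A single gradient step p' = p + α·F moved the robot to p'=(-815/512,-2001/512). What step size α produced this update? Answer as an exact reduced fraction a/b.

α = 1/4

F_att = 1/2·(g−p) = 1/2·(11,17) = (5.5000,8.5000)
o1: d²=394 > ρ²=42 → inactive
o2: d²=205 > ρ²=42 → inactive
o3: d²=32 ≤ ρ²=42; F_rep = 34·(4,-4)/32² = (0.1328,-0.1328)
o4: d²=200 > ρ²=42 → inactive
F = F_att + ΣF_rep = (5.6328,8.3672)
Δp = p'−p = (1.4082,2.0918); α = Δx/Fx = (721/512) / (721/128) = 1/4
check: Δy/Fy = (1071/512) / (1071/128) = 1/4 ✓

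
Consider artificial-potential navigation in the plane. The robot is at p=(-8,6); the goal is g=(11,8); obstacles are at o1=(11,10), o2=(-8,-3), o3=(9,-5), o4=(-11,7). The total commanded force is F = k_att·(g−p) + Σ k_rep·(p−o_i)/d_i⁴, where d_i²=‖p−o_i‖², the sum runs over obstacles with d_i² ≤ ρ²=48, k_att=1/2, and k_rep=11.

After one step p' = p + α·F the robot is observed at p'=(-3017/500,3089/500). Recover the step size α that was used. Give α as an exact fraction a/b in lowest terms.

α = 1/5

F_att = 1/2·(g−p) = 1/2·(19,2) = (9.5000,1.0000)
o1: d²=377 > ρ²=48 → inactive
o2: d²=81 > ρ²=48 → inactive
o3: d²=410 > ρ²=48 → inactive
o4: d²=10 ≤ ρ²=48; F_rep = 11·(3,-1)/10² = (0.3300,-0.1100)
F = F_att + ΣF_rep = (9.8300,0.8900)
Δp = p'−p = (1.9660,0.1780); α = Δx/Fx = (983/500) / (983/100) = 1/5
check: Δy/Fy = (89/500) / (89/100) = 1/5 ✓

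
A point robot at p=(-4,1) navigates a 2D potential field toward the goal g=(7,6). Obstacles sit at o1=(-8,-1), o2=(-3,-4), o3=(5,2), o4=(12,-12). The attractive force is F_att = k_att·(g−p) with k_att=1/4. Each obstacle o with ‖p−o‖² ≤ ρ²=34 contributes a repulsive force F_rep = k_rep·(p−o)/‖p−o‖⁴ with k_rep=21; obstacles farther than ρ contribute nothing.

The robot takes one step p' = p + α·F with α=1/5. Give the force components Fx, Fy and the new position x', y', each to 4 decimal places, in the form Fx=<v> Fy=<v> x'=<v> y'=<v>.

Fx=2.9289 Fy=1.5103 x'=-3.4142 y'=1.3021

F_att = 1/4·(g−p) = 1/4·(11,5) = (2.7500,1.2500)
o1: d²=20 ≤ ρ²=34; F_rep = 21·(4,2)/20² = (0.2100,0.1050)
o2: d²=26 ≤ ρ²=34; F_rep = 21·(-1,5)/26² = (-0.0311,0.1553)
o3: d²=82 > ρ²=34 → inactive
o4: d²=425 > ρ²=34 → inactive
F = F_att + ΣF_rep = (2.9289,1.5103)
p' = p + 1/5·F = (-3.4142,1.3021)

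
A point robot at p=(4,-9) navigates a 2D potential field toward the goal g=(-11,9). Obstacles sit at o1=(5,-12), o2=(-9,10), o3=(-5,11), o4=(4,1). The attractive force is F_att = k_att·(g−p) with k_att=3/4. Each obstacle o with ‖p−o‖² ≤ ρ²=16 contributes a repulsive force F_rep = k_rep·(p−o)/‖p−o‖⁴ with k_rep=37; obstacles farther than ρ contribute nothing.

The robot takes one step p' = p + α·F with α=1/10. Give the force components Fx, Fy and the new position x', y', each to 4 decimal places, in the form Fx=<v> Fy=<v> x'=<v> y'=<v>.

F_att = 3/4·(g−p) = 3/4·(-15,18) = (-11.2500,13.5000)
o1: d²=10 ≤ ρ²=16; F_rep = 37·(-1,3)/10² = (-0.3700,1.1100)
o2: d²=530 > ρ²=16 → inactive
o3: d²=481 > ρ²=16 → inactive
o4: d²=100 > ρ²=16 → inactive
F = F_att + ΣF_rep = (-11.6200,14.6100)
p' = p + 1/10·F = (2.8380,-7.5390)

Fx=-11.6200 Fy=14.6100 x'=2.8380 y'=-7.5390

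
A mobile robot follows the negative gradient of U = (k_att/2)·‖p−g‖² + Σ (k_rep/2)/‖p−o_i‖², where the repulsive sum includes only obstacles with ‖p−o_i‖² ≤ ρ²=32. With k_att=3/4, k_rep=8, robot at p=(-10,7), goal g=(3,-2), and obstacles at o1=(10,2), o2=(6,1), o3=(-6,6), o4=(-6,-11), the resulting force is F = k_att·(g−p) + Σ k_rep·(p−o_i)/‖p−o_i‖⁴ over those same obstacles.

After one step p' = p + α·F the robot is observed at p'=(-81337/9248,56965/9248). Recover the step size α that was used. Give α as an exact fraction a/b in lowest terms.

α = 1/8

F_att = 3/4·(g−p) = 3/4·(13,-9) = (9.7500,-6.7500)
o1: d²=425 > ρ²=32 → inactive
o2: d²=292 > ρ²=32 → inactive
o3: d²=17 ≤ ρ²=32; F_rep = 8·(-4,1)/17² = (-0.1107,0.0277)
o4: d²=340 > ρ²=32 → inactive
F = F_att + ΣF_rep = (9.6393,-6.7223)
Δp = p'−p = (1.2049,-0.8403); α = Δx/Fx = (11143/9248) / (11143/1156) = 1/8
check: Δy/Fy = (-7771/9248) / (-7771/1156) = 1/8 ✓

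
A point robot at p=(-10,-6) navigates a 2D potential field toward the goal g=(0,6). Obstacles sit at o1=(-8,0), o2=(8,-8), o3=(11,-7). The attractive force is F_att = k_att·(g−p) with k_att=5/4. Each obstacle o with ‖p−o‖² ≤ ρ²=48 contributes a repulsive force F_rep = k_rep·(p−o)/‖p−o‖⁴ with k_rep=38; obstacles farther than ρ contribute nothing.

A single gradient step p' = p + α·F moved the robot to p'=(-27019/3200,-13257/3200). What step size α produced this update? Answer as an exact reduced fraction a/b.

α = 1/8

F_att = 5/4·(g−p) = 5/4·(10,12) = (12.5000,15.0000)
o1: d²=40 ≤ ρ²=48; F_rep = 38·(-2,-6)/40² = (-0.0475,-0.1425)
o2: d²=328 > ρ²=48 → inactive
o3: d²=442 > ρ²=48 → inactive
F = F_att + ΣF_rep = (12.4525,14.8575)
Δp = p'−p = (1.5566,1.8572); α = Δx/Fx = (4981/3200) / (4981/400) = 1/8
check: Δy/Fy = (5943/3200) / (5943/400) = 1/8 ✓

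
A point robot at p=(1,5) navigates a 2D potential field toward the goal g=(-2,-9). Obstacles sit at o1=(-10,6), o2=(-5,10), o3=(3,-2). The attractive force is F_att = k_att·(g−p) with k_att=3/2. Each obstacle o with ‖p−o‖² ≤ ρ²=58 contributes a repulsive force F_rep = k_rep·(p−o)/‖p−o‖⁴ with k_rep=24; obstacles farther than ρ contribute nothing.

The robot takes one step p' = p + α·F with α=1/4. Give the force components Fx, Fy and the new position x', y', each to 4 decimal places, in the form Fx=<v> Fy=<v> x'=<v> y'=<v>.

F_att = 3/2·(g−p) = 3/2·(-3,-14) = (-4.5000,-21.0000)
o1: d²=122 > ρ²=58 → inactive
o2: d²=61 > ρ²=58 → inactive
o3: d²=53 ≤ ρ²=58; F_rep = 24·(-2,7)/53² = (-0.0171,0.0598)
F = F_att + ΣF_rep = (-4.5171,-20.9402)
p' = p + 1/4·F = (-0.1293,-0.2350)

Fx=-4.5171 Fy=-20.9402 x'=-0.1293 y'=-0.2350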